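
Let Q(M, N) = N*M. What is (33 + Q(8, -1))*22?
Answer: 550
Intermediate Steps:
Q(M, N) = M*N
(33 + Q(8, -1))*22 = (33 + 8*(-1))*22 = (33 - 8)*22 = 25*22 = 550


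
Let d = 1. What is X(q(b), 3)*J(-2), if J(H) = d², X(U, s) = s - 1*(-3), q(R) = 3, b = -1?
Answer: 6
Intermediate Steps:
X(U, s) = 3 + s (X(U, s) = s + 3 = 3 + s)
J(H) = 1 (J(H) = 1² = 1)
X(q(b), 3)*J(-2) = (3 + 3)*1 = 6*1 = 6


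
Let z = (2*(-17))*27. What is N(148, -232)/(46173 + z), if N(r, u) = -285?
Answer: -19/3017 ≈ -0.0062976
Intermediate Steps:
z = -918 (z = -34*27 = -918)
N(148, -232)/(46173 + z) = -285/(46173 - 918) = -285/45255 = -285*1/45255 = -19/3017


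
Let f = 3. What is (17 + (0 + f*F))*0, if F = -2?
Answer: 0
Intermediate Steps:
(17 + (0 + f*F))*0 = (17 + (0 + 3*(-2)))*0 = (17 + (0 - 6))*0 = (17 - 6)*0 = 11*0 = 0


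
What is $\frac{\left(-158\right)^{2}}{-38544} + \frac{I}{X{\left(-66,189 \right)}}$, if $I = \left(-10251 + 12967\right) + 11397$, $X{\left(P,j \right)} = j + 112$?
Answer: $\frac{134114327}{2900436} \approx 46.239$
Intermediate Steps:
$X{\left(P,j \right)} = 112 + j$
$I = 14113$ ($I = 2716 + 11397 = 14113$)
$\frac{\left(-158\right)^{2}}{-38544} + \frac{I}{X{\left(-66,189 \right)}} = \frac{\left(-158\right)^{2}}{-38544} + \frac{14113}{112 + 189} = 24964 \left(- \frac{1}{38544}\right) + \frac{14113}{301} = - \frac{6241}{9636} + 14113 \cdot \frac{1}{301} = - \frac{6241}{9636} + \frac{14113}{301} = \frac{134114327}{2900436}$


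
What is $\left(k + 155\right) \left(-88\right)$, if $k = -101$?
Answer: $-4752$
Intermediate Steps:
$\left(k + 155\right) \left(-88\right) = \left(-101 + 155\right) \left(-88\right) = 54 \left(-88\right) = -4752$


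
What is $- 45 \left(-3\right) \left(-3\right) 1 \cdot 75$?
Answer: $-30375$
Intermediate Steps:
$- 45 \left(-3\right) \left(-3\right) 1 \cdot 75 = - 45 \cdot 9 \cdot 1 \cdot 75 = \left(-45\right) 9 \cdot 75 = \left(-405\right) 75 = -30375$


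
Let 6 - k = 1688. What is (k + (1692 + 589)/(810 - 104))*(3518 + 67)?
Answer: -4248981435/706 ≈ -6.0184e+6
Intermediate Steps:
k = -1682 (k = 6 - 1*1688 = 6 - 1688 = -1682)
(k + (1692 + 589)/(810 - 104))*(3518 + 67) = (-1682 + (1692 + 589)/(810 - 104))*(3518 + 67) = (-1682 + 2281/706)*3585 = -1185211/706*3585 = -4248981435/706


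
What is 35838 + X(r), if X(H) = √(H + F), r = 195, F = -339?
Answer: 35838 + 12*I ≈ 35838.0 + 12.0*I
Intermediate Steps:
X(H) = √(-339 + H) (X(H) = √(H - 339) = √(-339 + H))
35838 + X(r) = 35838 + √(-339 + 195) = 35838 + √(-144) = 35838 + 12*I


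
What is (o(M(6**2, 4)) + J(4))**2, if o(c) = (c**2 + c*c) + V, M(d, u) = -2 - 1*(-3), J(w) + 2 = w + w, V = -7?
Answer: 1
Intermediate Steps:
J(w) = -2 + 2*w (J(w) = -2 + (w + w) = -2 + 2*w)
M(d, u) = 1 (M(d, u) = -2 + 3 = 1)
o(c) = -7 + 2*c**2 (o(c) = (c**2 + c*c) - 7 = (c**2 + c**2) - 7 = 2*c**2 - 7 = -7 + 2*c**2)
(o(M(6**2, 4)) + J(4))**2 = ((-7 + 2*1**2) + (-2 + 2*4))**2 = ((-7 + 2*1) + (-2 + 8))**2 = ((-7 + 2) + 6)**2 = (-5 + 6)**2 = 1**2 = 1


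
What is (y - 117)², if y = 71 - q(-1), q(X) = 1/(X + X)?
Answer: 8281/4 ≈ 2070.3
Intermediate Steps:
q(X) = 1/(2*X)
y = 143/2 (y = 71 - 1/(2*(-1)) = 71 - (-1)/2 = 71 - 1*(-½) = 71 + ½ = 143/2 ≈ 71.500)
(y - 117)² = (143/2 - 117)² = (-91/2)² = 8281/4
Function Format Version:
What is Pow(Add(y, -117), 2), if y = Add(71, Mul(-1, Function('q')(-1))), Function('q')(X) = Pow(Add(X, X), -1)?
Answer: Rational(8281, 4) ≈ 2070.3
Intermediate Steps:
Function('q')(X) = Mul(Rational(1, 2), Pow(X, -1)) (Function('q')(X) = Pow(Mul(2, X), -1) = Mul(Rational(1, 2), Pow(X, -1)))
y = Rational(143, 2) (y = Add(71, Mul(-1, Mul(Rational(1, 2), Pow(-1, -1)))) = Add(71, Mul(-1, Mul(Rational(1, 2), -1))) = Add(71, Mul(-1, Rational(-1, 2))) = Add(71, Rational(1, 2)) = Rational(143, 2) ≈ 71.500)
Pow(Add(y, -117), 2) = Pow(Add(Rational(143, 2), -117), 2) = Pow(Rational(-91, 2), 2) = Rational(8281, 4)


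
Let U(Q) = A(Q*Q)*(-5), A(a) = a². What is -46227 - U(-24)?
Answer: 1612653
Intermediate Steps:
U(Q) = -5*Q⁴ (U(Q) = (Q*Q)²*(-5) = (Q²)²*(-5) = Q⁴*(-5) = -5*Q⁴)
-46227 - U(-24) = -46227 - (-5)*(-24)⁴ = -46227 - (-5)*331776 = -46227 - 1*(-1658880) = -46227 + 1658880 = 1612653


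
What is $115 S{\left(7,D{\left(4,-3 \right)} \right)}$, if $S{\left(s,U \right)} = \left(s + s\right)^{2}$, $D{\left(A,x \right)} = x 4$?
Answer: $22540$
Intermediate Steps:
$D{\left(A,x \right)} = 4 x$
$S{\left(s,U \right)} = 4 s^{2}$ ($S{\left(s,U \right)} = \left(2 s\right)^{2} = 4 s^{2}$)
$115 S{\left(7,D{\left(4,-3 \right)} \right)} = 115 \cdot 4 \cdot 7^{2} = 115 \cdot 4 \cdot 49 = 115 \cdot 196 = 22540$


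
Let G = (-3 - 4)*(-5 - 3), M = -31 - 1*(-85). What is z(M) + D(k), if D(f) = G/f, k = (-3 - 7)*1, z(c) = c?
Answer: 242/5 ≈ 48.400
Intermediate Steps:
M = 54 (M = -31 + 85 = 54)
k = -10 (k = -10*1 = -10)
G = 56 (G = -7*(-8) = 56)
D(f) = 56/f
z(M) + D(k) = 54 + 56/(-10) = 54 + 56*(-1/10) = 54 - 28/5 = 242/5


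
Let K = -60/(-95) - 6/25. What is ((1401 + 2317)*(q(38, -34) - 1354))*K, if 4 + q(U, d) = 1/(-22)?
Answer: -939153618/475 ≈ -1.9772e+6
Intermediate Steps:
q(U, d) = -89/22 (q(U, d) = -4 + 1/(-22) = -4 - 1/22 = -89/22)
K = 186/475 (K = -60*(-1/95) - 6*1/25 = 12/19 - 6/25 = 186/475 ≈ 0.39158)
((1401 + 2317)*(q(38, -34) - 1354))*K = ((1401 + 2317)*(-89/22 - 1354))*(186/475) = (3718*(-29877/22))*(186/475) = -5049213*186/475 = -939153618/475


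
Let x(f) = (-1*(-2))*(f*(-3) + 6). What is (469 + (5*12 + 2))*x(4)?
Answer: -6372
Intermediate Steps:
x(f) = 12 - 6*f (x(f) = 2*(-3*f + 6) = 2*(6 - 3*f) = 12 - 6*f)
(469 + (5*12 + 2))*x(4) = (469 + (5*12 + 2))*(12 - 6*4) = (469 + (60 + 2))*(12 - 24) = (469 + 62)*(-12) = 531*(-12) = -6372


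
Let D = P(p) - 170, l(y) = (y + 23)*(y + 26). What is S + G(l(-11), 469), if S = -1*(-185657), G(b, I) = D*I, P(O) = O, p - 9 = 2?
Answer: 111086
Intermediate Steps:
p = 11 (p = 9 + 2 = 11)
l(y) = (23 + y)*(26 + y)
D = -159 (D = 11 - 170 = -159)
G(b, I) = -159*I
S = 185657
S + G(l(-11), 469) = 185657 - 159*469 = 185657 - 74571 = 111086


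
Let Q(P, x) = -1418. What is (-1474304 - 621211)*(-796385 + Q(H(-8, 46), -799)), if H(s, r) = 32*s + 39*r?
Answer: 1671808153545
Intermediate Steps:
(-1474304 - 621211)*(-796385 + Q(H(-8, 46), -799)) = (-1474304 - 621211)*(-796385 - 1418) = -2095515*(-797803) = 1671808153545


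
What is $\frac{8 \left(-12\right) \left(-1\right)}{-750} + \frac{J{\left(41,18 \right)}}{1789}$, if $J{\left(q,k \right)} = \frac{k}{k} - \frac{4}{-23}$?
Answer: $- \frac{654977}{5143375} \approx -0.12734$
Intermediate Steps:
$J{\left(q,k \right)} = \frac{27}{23}$ ($J{\left(q,k \right)} = 1 - - \frac{4}{23} = 1 + \frac{4}{23} = \frac{27}{23}$)
$\frac{8 \left(-12\right) \left(-1\right)}{-750} + \frac{J{\left(41,18 \right)}}{1789} = \frac{8 \left(-12\right) \left(-1\right)}{-750} + \frac{27}{23 \cdot 1789} = \left(-96\right) \left(-1\right) \left(- \frac{1}{750}\right) + \frac{27}{23} \cdot \frac{1}{1789} = 96 \left(- \frac{1}{750}\right) + \frac{27}{41147} = - \frac{16}{125} + \frac{27}{41147} = - \frac{654977}{5143375}$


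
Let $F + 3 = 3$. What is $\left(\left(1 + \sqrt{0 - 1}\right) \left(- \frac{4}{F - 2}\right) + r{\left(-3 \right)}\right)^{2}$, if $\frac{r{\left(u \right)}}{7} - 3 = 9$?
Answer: $7392 + 344 i \approx 7392.0 + 344.0 i$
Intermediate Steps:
$F = 0$ ($F = -3 + 3 = 0$)
$r{\left(u \right)} = 84$ ($r{\left(u \right)} = 21 + 7 \cdot 9 = 21 + 63 = 84$)
$\left(\left(1 + \sqrt{0 - 1}\right) \left(- \frac{4}{F - 2}\right) + r{\left(-3 \right)}\right)^{2} = \left(\left(1 + \sqrt{0 - 1}\right) \left(- \frac{4}{0 - 2}\right) + 84\right)^{2} = \left(\left(1 + \sqrt{-1}\right) \left(- \frac{4}{-2}\right) + 84\right)^{2} = \left(\left(1 + i\right) \left(\left(-4\right) \left(- \frac{1}{2}\right)\right) + 84\right)^{2} = \left(\left(1 + i\right) 2 + 84\right)^{2} = \left(\left(2 + 2 i\right) + 84\right)^{2} = \left(86 + 2 i\right)^{2}$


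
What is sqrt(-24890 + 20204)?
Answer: I*sqrt(4686) ≈ 68.454*I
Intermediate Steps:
sqrt(-24890 + 20204) = sqrt(-4686) = I*sqrt(4686)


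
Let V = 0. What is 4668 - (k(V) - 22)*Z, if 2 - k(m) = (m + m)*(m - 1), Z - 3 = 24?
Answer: 5208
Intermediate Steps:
Z = 27 (Z = 3 + 24 = 27)
k(m) = 2 - 2*m*(-1 + m) (k(m) = 2 - (m + m)*(m - 1) = 2 - 2*m*(-1 + m))
4668 - (k(V) - 22)*Z = 4668 - ((2 - 2*0**2 + 2*0) - 22)*27 = 4668 - ((2 - 2*0 + 0) - 22)*27 = 4668 - ((2 + 0 + 0) - 22)*27 = 4668 - (2 - 22)*27 = 4668 - (-20)*27 = 4668 - 1*(-540) = 4668 + 540 = 5208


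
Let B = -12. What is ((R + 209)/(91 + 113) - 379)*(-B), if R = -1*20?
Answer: -77127/17 ≈ -4536.9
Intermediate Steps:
R = -20
((R + 209)/(91 + 113) - 379)*(-B) = ((-20 + 209)/(91 + 113) - 379)*(-1*(-12)) = (189/204 - 379)*12 = (189*(1/204) - 379)*12 = (63/68 - 379)*12 = -25709/68*12 = -77127/17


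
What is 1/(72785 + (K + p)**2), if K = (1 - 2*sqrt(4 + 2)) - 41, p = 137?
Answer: 13703/1126482710 + 97*sqrt(6)/1689724065 ≈ 1.2305e-5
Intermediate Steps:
K = -40 - 2*sqrt(6) (K = (1 - 2*sqrt(6)) - 41 = -40 - 2*sqrt(6) ≈ -44.899)
1/(72785 + (K + p)**2) = 1/(72785 + ((-40 - 2*sqrt(6)) + 137)**2) = 1/(72785 + (97 - 2*sqrt(6))**2)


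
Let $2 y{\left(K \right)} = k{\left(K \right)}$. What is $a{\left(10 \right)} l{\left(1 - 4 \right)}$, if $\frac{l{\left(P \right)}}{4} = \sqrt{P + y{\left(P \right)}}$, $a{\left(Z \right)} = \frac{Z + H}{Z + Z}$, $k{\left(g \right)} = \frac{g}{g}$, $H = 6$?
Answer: $\frac{8 i \sqrt{10}}{5} \approx 5.0596 i$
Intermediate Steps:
$k{\left(g \right)} = 1$
$y{\left(K \right)} = \frac{1}{2}$ ($y{\left(K \right)} = \frac{1}{2} \cdot 1 = \frac{1}{2}$)
$a{\left(Z \right)} = \frac{6 + Z}{2 Z}$ ($a{\left(Z \right)} = \frac{Z + 6}{Z + Z} = \frac{6 + Z}{2 Z}$)
$l{\left(P \right)} = 4 \sqrt{\frac{1}{2} + P}$ ($l{\left(P \right)} = 4 \sqrt{P + \frac{1}{2}} = 4 \sqrt{\frac{1}{2} + P}$)
$a{\left(10 \right)} l{\left(1 - 4 \right)} = \frac{6 + 10}{2 \cdot 10} \cdot 2 \sqrt{2 + 4 \left(1 - 4\right)} = \frac{1}{2} \cdot \frac{1}{10} \cdot 16 \cdot 2 \sqrt{2 + 4 \left(1 - 4\right)} = \frac{4 \cdot 2 \sqrt{2 + 4 \left(-3\right)}}{5} = \frac{4 \cdot 2 \sqrt{2 - 12}}{5} = \frac{4 \cdot 2 \sqrt{-10}}{5} = \frac{4 \cdot 2 i \sqrt{10}}{5} = \frac{8 i \sqrt{10}}{5}$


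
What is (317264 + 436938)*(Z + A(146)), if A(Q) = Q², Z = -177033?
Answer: -117442072834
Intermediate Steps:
(317264 + 436938)*(Z + A(146)) = (317264 + 436938)*(-177033 + 146²) = 754202*(-177033 + 21316) = 754202*(-155717) = -117442072834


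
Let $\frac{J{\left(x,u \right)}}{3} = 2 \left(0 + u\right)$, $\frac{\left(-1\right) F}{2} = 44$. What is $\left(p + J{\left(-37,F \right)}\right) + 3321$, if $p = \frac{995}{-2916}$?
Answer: $\frac{8143393}{2916} \approx 2792.7$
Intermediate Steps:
$F = -88$ ($F = \left(-2\right) 44 = -88$)
$J{\left(x,u \right)} = 6 u$ ($J{\left(x,u \right)} = 3 \cdot 2 \left(0 + u\right) = 3 \cdot 2 u = 6 u$)
$p = - \frac{995}{2916}$ ($p = 995 \left(- \frac{1}{2916}\right) = - \frac{995}{2916} \approx -0.34122$)
$\left(p + J{\left(-37,F \right)}\right) + 3321 = \left(- \frac{995}{2916} + 6 \left(-88\right)\right) + 3321 = \left(- \frac{995}{2916} - 528\right) + 3321 = - \frac{1540643}{2916} + 3321 = \frac{8143393}{2916}$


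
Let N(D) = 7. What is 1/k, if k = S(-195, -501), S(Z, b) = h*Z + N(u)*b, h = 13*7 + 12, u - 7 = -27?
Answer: -1/23592 ≈ -4.2387e-5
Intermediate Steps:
u = -20 (u = 7 - 27 = -20)
h = 103 (h = 91 + 12 = 103)
S(Z, b) = 7*b + 103*Z (S(Z, b) = 103*Z + 7*b = 7*b + 103*Z)
k = -23592 (k = 7*(-501) + 103*(-195) = -3507 - 20085 = -23592)
1/k = 1/(-23592) = -1/23592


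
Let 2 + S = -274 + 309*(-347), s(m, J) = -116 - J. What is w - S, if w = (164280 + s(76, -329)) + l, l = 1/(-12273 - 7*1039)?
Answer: 5316355631/19546 ≈ 2.7199e+5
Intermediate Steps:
l = -1/19546 (l = 1/(-12273 - 7273) = 1/(-19546) = -1/19546 ≈ -5.1161e-5)
w = 3215180177/19546 (w = (164280 + (-116 - 1*(-329))) - 1/19546 = (164280 + (-116 + 329)) - 1/19546 = (164280 + 213) - 1/19546 = 164493 - 1/19546 = 3215180177/19546 ≈ 1.6449e+5)
S = -107499 (S = -2 + (-274 + 309*(-347)) = -2 + (-274 - 107223) = -2 - 107497 = -107499)
w - S = 3215180177/19546 - 1*(-107499) = 3215180177/19546 + 107499 = 5316355631/19546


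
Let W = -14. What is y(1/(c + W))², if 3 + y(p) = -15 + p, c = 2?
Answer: 47089/144 ≈ 327.01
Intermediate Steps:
y(p) = -18 + p (y(p) = -3 + (-15 + p) = -18 + p)
y(1/(c + W))² = (-18 + 1/(2 - 14))² = (-18 + 1/(-12))² = (-18 - 1/12)² = (-217/12)² = 47089/144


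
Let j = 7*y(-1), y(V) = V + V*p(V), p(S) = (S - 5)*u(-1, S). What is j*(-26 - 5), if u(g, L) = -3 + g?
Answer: 5425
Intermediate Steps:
p(S) = 20 - 4*S (p(S) = (S - 5)*(-3 - 1) = (-5 + S)*(-4) = 20 - 4*S)
y(V) = V + V*(20 - 4*V)
j = -175 (j = 7*(-(21 - 4*(-1))) = 7*(-(21 + 4)) = 7*(-1*25) = 7*(-25) = -175)
j*(-26 - 5) = -175*(-26 - 5) = -175*(-31) = 5425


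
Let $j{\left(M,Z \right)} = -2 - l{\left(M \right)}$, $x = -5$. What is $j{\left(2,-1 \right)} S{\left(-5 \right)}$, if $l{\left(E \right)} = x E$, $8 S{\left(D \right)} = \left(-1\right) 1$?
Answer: $-1$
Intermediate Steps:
$S{\left(D \right)} = - \frac{1}{8}$ ($S{\left(D \right)} = \frac{\left(-1\right) 1}{8} = \frac{1}{8} \left(-1\right) = - \frac{1}{8}$)
$l{\left(E \right)} = - 5 E$
$j{\left(M,Z \right)} = -2 + 5 M$ ($j{\left(M,Z \right)} = -2 - - 5 M = -2 + 5 M$)
$j{\left(2,-1 \right)} S{\left(-5 \right)} = \left(-2 + 5 \cdot 2\right) \left(- \frac{1}{8}\right) = \left(-2 + 10\right) \left(- \frac{1}{8}\right) = 8 \left(- \frac{1}{8}\right) = -1$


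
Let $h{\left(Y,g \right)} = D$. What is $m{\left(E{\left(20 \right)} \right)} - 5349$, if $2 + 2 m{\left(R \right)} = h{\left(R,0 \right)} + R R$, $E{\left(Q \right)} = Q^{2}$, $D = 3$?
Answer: $\frac{149303}{2} \approx 74652.0$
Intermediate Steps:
$h{\left(Y,g \right)} = 3$
$m{\left(R \right)} = \frac{1}{2} + \frac{R^{2}}{2}$ ($m{\left(R \right)} = -1 + \frac{3 + R R}{2} = -1 + \frac{3 + R^{2}}{2} = -1 + \left(\frac{3}{2} + \frac{R^{2}}{2}\right) = \frac{1}{2} + \frac{R^{2}}{2}$)
$m{\left(E{\left(20 \right)} \right)} - 5349 = \left(\frac{1}{2} + \frac{\left(20^{2}\right)^{2}}{2}\right) - 5349 = \left(\frac{1}{2} + \frac{400^{2}}{2}\right) - 5349 = \left(\frac{1}{2} + \frac{1}{2} \cdot 160000\right) - 5349 = \left(\frac{1}{2} + 80000\right) - 5349 = \frac{160001}{2} - 5349 = \frac{149303}{2}$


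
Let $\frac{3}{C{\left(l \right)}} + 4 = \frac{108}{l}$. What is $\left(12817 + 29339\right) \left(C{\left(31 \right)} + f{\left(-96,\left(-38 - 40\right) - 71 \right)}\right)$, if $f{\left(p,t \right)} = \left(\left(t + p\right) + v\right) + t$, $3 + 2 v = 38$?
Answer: $- \frac{64467063}{4} \approx -1.6117 \cdot 10^{7}$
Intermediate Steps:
$v = \frac{35}{2}$ ($v = - \frac{3}{2} + \frac{1}{2} \cdot 38 = - \frac{3}{2} + 19 = \frac{35}{2} \approx 17.5$)
$C{\left(l \right)} = \frac{3}{-4 + \frac{108}{l}}$
$f{\left(p,t \right)} = \frac{35}{2} + p + 2 t$ ($f{\left(p,t \right)} = \left(\left(t + p\right) + \frac{35}{2}\right) + t = \left(\left(p + t\right) + \frac{35}{2}\right) + t = \left(\frac{35}{2} + p + t\right) + t = \frac{35}{2} + p + 2 t$)
$\left(12817 + 29339\right) \left(C{\left(31 \right)} + f{\left(-96,\left(-38 - 40\right) - 71 \right)}\right) = \left(12817 + 29339\right) \left(\left(-3\right) 31 \frac{1}{-108 + 4 \cdot 31} + \left(\frac{35}{2} - 96 + 2 \left(\left(-38 - 40\right) - 71\right)\right)\right) = 42156 \left(\left(-3\right) 31 \frac{1}{-108 + 124} + \left(\frac{35}{2} - 96 + 2 \left(-78 - 71\right)\right)\right) = 42156 \left(\left(-3\right) 31 \cdot \frac{1}{16} + \left(\frac{35}{2} - 96 + 2 \left(-149\right)\right)\right) = 42156 \left(\left(-3\right) 31 \cdot \frac{1}{16} - \frac{753}{2}\right) = 42156 \left(- \frac{93}{16} - \frac{753}{2}\right) = 42156 \left(- \frac{6117}{16}\right) = - \frac{64467063}{4}$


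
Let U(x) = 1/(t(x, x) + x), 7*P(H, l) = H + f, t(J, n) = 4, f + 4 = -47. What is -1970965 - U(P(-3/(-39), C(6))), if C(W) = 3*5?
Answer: -587347479/298 ≈ -1.9710e+6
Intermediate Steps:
f = -51 (f = -4 - 47 = -51)
C(W) = 15
P(H, l) = -51/7 + H/7 (P(H, l) = (H - 51)/7 = (-51 + H)/7 = -51/7 + H/7)
U(x) = 1/(4 + x)
-1970965 - U(P(-3/(-39), C(6))) = -1970965 - 1/(4 + (-51/7 + (-3/(-39))/7)) = -1970965 - 1/(4 + (-51/7 + (-3*(-1/39))/7)) = -1970965 - 1/(4 + (-51/7 + (⅐)*(1/13))) = -1970965 - 1/(4 + (-51/7 + 1/91)) = -1970965 - 1/(4 - 662/91) = -1970965 - 1/(-298/91) = -1970965 - 1*(-91/298) = -1970965 + 91/298 = -587347479/298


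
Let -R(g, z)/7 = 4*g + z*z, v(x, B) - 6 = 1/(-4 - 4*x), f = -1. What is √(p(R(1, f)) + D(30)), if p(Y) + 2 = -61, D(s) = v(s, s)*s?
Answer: √448818/62 ≈ 10.805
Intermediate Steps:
v(x, B) = 6 + 1/(-4 - 4*x)
R(g, z) = -28*g - 7*z² (R(g, z) = -7*(4*g + z*z) = -7*(4*g + z²) = -7*(z² + 4*g) = -28*g - 7*z²)
D(s) = s*(23 + 24*s)/(4*(1 + s)) (D(s) = ((23 + 24*s)/(4*(1 + s)))*s = s*(23 + 24*s)/(4*(1 + s)))
p(Y) = -63 (p(Y) = -2 - 61 = -63)
√(p(R(1, f)) + D(30)) = √(-63 + (¼)*30*(23 + 24*30)/(1 + 30)) = √(-63 + (¼)*30*(23 + 720)/31) = √(-63 + (¼)*30*(1/31)*743) = √(-63 + 11145/62) = √(7239/62) = √448818/62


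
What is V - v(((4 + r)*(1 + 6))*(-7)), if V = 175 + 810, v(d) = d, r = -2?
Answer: 1083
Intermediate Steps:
V = 985
V - v(((4 + r)*(1 + 6))*(-7)) = 985 - (4 - 2)*(1 + 6)*(-7) = 985 - 2*7*(-7) = 985 - 14*(-7) = 985 - 1*(-98) = 985 + 98 = 1083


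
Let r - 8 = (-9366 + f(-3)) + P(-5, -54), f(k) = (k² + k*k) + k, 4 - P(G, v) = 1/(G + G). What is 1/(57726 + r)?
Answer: 10/483871 ≈ 2.0667e-5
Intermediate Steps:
P(G, v) = 4 - 1/(2*G) (P(G, v) = 4 - 1/(G + G) = 4 - 1/(2*G))
f(k) = k + 2*k² (f(k) = (k² + k²) + k = 2*k² + k = k + 2*k²)
r = -93389/10 (r = 8 + ((-9366 - 3*(1 + 2*(-3))) + (4 - ½/(-5))) = 8 + ((-9366 - 3*(1 - 6)) + (4 - ½*(-⅕))) = 8 + ((-9366 - 3*(-5)) + (4 + ⅒)) = 8 + ((-9366 + 15) + 41/10) = 8 + (-9351 + 41/10) = 8 - 93469/10 = -93389/10 ≈ -9338.9)
1/(57726 + r) = 1/(57726 - 93389/10) = 1/(483871/10) = 10/483871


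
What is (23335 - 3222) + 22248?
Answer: 42361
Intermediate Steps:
(23335 - 3222) + 22248 = 20113 + 22248 = 42361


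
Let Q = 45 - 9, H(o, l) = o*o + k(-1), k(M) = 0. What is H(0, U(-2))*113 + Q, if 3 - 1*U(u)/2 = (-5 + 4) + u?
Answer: 36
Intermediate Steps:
U(u) = 8 - 2*u (U(u) = 6 - 2*((-5 + 4) + u) = 6 - 2*(-1 + u) = 6 + (2 - 2*u) = 8 - 2*u)
H(o, l) = o² (H(o, l) = o*o + 0 = o² + 0 = o²)
Q = 36
H(0, U(-2))*113 + Q = 0²*113 + 36 = 0*113 + 36 = 0 + 36 = 36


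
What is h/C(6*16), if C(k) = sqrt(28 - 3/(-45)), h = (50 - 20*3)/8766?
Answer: -5*sqrt(6315)/1845243 ≈ -0.00021533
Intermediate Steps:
h = -5/4383 (h = (50 - 60)*(1/8766) = -10*1/8766 = -5/4383 ≈ -0.0011408)
C(k) = sqrt(6315)/15 (C(k) = sqrt(28 - 3*(-1/45)) = sqrt(28 + 1/15) = sqrt(421/15) = sqrt(6315)/15)
h/C(6*16) = -5*sqrt(6315)/421/4383 = -5*sqrt(6315)/1845243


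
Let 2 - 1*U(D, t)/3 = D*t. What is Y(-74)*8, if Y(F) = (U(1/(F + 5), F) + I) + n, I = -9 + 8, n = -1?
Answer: 144/23 ≈ 6.2609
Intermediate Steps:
I = -1
U(D, t) = 6 - 3*D*t
Y(F) = 4 - 3*F/(5 + F) (Y(F) = ((6 - 3*F/(F + 5)) - 1) - 1 = ((6 - 3*F/(5 + F)) - 1) - 1 = (5 - 3*F/(5 + F)) - 1 = 4 - 3*F/(5 + F))
Y(-74)*8 = ((20 - 74)/(5 - 74))*8 = (-54/(-69))*8 = -1/69*(-54)*8 = (18/23)*8 = 144/23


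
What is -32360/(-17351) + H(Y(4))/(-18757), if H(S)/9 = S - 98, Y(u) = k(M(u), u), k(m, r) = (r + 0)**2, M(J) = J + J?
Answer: 619781558/325452707 ≈ 1.9044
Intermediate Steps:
M(J) = 2*J
k(m, r) = r**2
Y(u) = u**2
H(S) = -882 + 9*S (H(S) = 9*(S - 98) = 9*(-98 + S) = -882 + 9*S)
-32360/(-17351) + H(Y(4))/(-18757) = -32360/(-17351) + (-882 + 9*4**2)/(-18757) = -32360*(-1/17351) + (-882 + 9*16)*(-1/18757) = 32360/17351 + (-882 + 144)*(-1/18757) = 32360/17351 - 738*(-1/18757) = 32360/17351 + 738/18757 = 619781558/325452707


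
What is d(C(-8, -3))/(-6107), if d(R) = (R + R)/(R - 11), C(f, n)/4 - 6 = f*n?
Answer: -240/665663 ≈ -0.00036054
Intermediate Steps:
C(f, n) = 24 + 4*f*n (C(f, n) = 24 + 4*(f*n) = 24 + 4*f*n)
d(R) = 2*R/(-11 + R) (d(R) = (2*R)/(-11 + R) = 2*R/(-11 + R))
d(C(-8, -3))/(-6107) = (2*(24 + 4*(-8)*(-3))/(-11 + (24 + 4*(-8)*(-3))))/(-6107) = (2*(24 + 96)/(-11 + (24 + 96)))*(-1/6107) = (2*120/(-11 + 120))*(-1/6107) = (2*120/109)*(-1/6107) = (2*120*(1/109))*(-1/6107) = (240/109)*(-1/6107) = -240/665663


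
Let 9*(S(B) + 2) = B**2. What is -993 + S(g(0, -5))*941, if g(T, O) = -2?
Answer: -22111/9 ≈ -2456.8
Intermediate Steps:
S(B) = -2 + B**2/9
-993 + S(g(0, -5))*941 = -993 + (-2 + (1/9)*(-2)**2)*941 = -993 + (-2 + (1/9)*4)*941 = -993 + (-2 + 4/9)*941 = -993 - 14/9*941 = -993 - 13174/9 = -22111/9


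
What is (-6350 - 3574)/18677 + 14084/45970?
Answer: -96579706/429290845 ≈ -0.22498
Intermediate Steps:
(-6350 - 3574)/18677 + 14084/45970 = -9924*1/18677 + 14084*(1/45970) = -9924/18677 + 7042/22985 = -96579706/429290845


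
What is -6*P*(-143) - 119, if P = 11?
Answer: 9319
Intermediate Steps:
-6*P*(-143) - 119 = -6*11*(-143) - 119 = -66*(-143) - 119 = 9438 - 119 = 9319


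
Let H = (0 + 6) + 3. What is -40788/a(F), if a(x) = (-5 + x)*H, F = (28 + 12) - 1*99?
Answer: 1133/16 ≈ 70.813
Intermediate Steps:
H = 9 (H = 6 + 3 = 9)
F = -59 (F = 40 - 99 = -59)
a(x) = -45 + 9*x (a(x) = (-5 + x)*9 = -45 + 9*x)
-40788/a(F) = -40788/(-45 + 9*(-59)) = -40788/(-45 - 531) = -40788/(-576) = -40788*(-1/576) = 1133/16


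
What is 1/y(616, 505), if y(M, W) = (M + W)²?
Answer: 1/1256641 ≈ 7.9577e-7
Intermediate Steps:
1/y(616, 505) = 1/((616 + 505)²) = 1/(1121²) = 1/1256641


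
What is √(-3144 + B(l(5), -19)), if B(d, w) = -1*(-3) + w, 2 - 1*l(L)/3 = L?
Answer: 2*I*√790 ≈ 56.214*I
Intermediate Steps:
l(L) = 6 - 3*L
B(d, w) = 3 + w
√(-3144 + B(l(5), -19)) = √(-3144 + (3 - 19)) = √(-3144 - 16) = √(-3160) = 2*I*√790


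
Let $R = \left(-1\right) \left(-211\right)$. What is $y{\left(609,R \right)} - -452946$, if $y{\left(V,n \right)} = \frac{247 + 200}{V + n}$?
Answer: $\frac{371416167}{820} \approx 4.5295 \cdot 10^{5}$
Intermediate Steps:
$R = 211$
$y{\left(V,n \right)} = \frac{447}{V + n}$
$y{\left(609,R \right)} - -452946 = \frac{447}{609 + 211} - -452946 = \frac{447}{820} + 452946 = \frac{371416167}{820}$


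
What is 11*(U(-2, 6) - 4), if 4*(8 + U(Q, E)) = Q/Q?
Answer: -517/4 ≈ -129.25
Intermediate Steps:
U(Q, E) = -31/4 (U(Q, E) = -8 + (Q/Q)/4 = -8 + (¼)*1 = -8 + ¼ = -31/4)
11*(U(-2, 6) - 4) = 11*(-31/4 - 4) = 11*(-47/4) = -517/4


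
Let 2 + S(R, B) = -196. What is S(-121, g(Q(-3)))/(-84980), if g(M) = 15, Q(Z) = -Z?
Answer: 99/42490 ≈ 0.0023300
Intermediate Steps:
S(R, B) = -198 (S(R, B) = -2 - 196 = -198)
S(-121, g(Q(-3)))/(-84980) = -198/(-84980) = -198*(-1/84980) = 99/42490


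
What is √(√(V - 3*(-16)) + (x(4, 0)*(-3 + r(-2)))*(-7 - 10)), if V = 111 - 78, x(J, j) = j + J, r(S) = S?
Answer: √349 ≈ 18.682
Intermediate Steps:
x(J, j) = J + j
V = 33
√(√(V - 3*(-16)) + (x(4, 0)*(-3 + r(-2)))*(-7 - 10)) = √(√(33 - 3*(-16)) + ((4 + 0)*(-3 - 2))*(-7 - 10)) = √(√(33 + 48) + (4*(-5))*(-17)) = √(√81 - 20*(-17)) = √(9 + 340) = √349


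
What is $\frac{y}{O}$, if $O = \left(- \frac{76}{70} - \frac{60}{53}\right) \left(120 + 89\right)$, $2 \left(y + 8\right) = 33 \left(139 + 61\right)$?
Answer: $- \frac{3053330}{429913} \approx -7.1022$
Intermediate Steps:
$y = 3292$ ($y = -8 + \frac{33 \left(139 + 61\right)}{2} = -8 + \frac{33 \cdot 200}{2} = -8 + \frac{1}{2} \cdot 6600 = -8 + 3300 = 3292$)
$O = - \frac{859826}{1855}$ ($O = \left(\left(-76\right) \frac{1}{70} - \frac{60}{53}\right) 209 = \left(- \frac{38}{35} - \frac{60}{53}\right) 209 = \left(- \frac{4114}{1855}\right) 209 = - \frac{859826}{1855} \approx -463.52$)
$\frac{y}{O} = \frac{3292}{- \frac{859826}{1855}} = 3292 \left(- \frac{1855}{859826}\right) = - \frac{3053330}{429913}$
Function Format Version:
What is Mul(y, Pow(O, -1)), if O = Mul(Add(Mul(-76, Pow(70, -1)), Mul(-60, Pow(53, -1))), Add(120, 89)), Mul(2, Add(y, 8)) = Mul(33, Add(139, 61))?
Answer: Rational(-3053330, 429913) ≈ -7.1022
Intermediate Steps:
y = 3292 (y = Add(-8, Mul(Rational(1, 2), Mul(33, Add(139, 61)))) = Add(-8, Mul(Rational(1, 2), Mul(33, 200))) = Add(-8, Mul(Rational(1, 2), 6600)) = Add(-8, 3300) = 3292)
O = Rational(-859826, 1855) (O = Mul(Add(Mul(-76, Rational(1, 70)), Mul(-60, Rational(1, 53))), 209) = Mul(Add(Rational(-38, 35), Rational(-60, 53)), 209) = Mul(Rational(-4114, 1855), 209) = Rational(-859826, 1855) ≈ -463.52)
Mul(y, Pow(O, -1)) = Mul(3292, Pow(Rational(-859826, 1855), -1)) = Mul(3292, Rational(-1855, 859826)) = Rational(-3053330, 429913)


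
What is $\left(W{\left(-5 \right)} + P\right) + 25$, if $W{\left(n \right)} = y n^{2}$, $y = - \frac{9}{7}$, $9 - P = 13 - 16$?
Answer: $\frac{34}{7} \approx 4.8571$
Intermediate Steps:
$P = 12$ ($P = 9 - \left(13 - 16\right) = 9 - -3 = 9 + 3 = 12$)
$y = - \frac{9}{7}$ ($y = \left(-9\right) \frac{1}{7} = - \frac{9}{7} \approx -1.2857$)
$W{\left(n \right)} = - \frac{9 n^{2}}{7}$
$\left(W{\left(-5 \right)} + P\right) + 25 = \left(- \frac{9 \left(-5\right)^{2}}{7} + 12\right) + 25 = \left(\left(- \frac{9}{7}\right) 25 + 12\right) + 25 = \left(- \frac{225}{7} + 12\right) + 25 = - \frac{141}{7} + 25 = \frac{34}{7}$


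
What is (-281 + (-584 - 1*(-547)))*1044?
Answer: -331992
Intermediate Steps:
(-281 + (-584 - 1*(-547)))*1044 = (-281 + (-584 + 547))*1044 = (-281 - 37)*1044 = -318*1044 = -331992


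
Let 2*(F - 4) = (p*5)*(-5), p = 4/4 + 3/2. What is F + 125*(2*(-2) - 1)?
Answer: -2609/4 ≈ -652.25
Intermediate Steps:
p = 5/2 (p = 4*(¼) + 3*(½) = 1 + 3/2 = 5/2 ≈ 2.5000)
F = -109/4 (F = 4 + (((5/2)*5)*(-5))/2 = 4 + ((25/2)*(-5))/2 = 4 + (½)*(-125/2) = 4 - 125/4 = -109/4 ≈ -27.250)
F + 125*(2*(-2) - 1) = -109/4 + 125*(2*(-2) - 1) = -109/4 + 125*(-4 - 1) = -109/4 + 125*(-5) = -109/4 - 625 = -2609/4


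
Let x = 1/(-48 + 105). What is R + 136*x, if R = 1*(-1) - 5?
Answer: -206/57 ≈ -3.6140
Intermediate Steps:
R = -6 (R = -1 - 5 = -6)
x = 1/57 ≈ 0.017544
R + 136*x = -6 + 136*(1/57) = -6 + 136/57 = -206/57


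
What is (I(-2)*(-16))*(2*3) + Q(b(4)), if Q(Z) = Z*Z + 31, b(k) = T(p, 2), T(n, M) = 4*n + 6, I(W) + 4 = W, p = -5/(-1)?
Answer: 1283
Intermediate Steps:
p = 5 (p = -5*(-1) = 5)
I(W) = -4 + W
T(n, M) = 6 + 4*n
b(k) = 26 (b(k) = 6 + 4*5 = 6 + 20 = 26)
Q(Z) = 31 + Z² (Q(Z) = Z² + 31 = 31 + Z²)
(I(-2)*(-16))*(2*3) + Q(b(4)) = ((-4 - 2)*(-16))*(2*3) + (31 + 26²) = -6*(-16)*6 + (31 + 676) = 96*6 + 707 = 576 + 707 = 1283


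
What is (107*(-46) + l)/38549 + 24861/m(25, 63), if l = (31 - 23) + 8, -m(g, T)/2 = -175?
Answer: 19523461/275350 ≈ 70.904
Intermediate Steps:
m(g, T) = 350 (m(g, T) = -2*(-175) = 350)
l = 16 (l = 8 + 8 = 16)
(107*(-46) + l)/38549 + 24861/m(25, 63) = (107*(-46) + 16)/38549 + 24861/350 = (-4922 + 16)*(1/38549) + 24861*(1/350) = -4906*1/38549 + 24861/350 = -4906/38549 + 24861/350 = 19523461/275350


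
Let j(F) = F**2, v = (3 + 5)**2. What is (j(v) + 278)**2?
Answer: 19131876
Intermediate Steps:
v = 64 (v = 8**2 = 64)
(j(v) + 278)**2 = (64**2 + 278)**2 = (4096 + 278)**2 = 4374**2 = 19131876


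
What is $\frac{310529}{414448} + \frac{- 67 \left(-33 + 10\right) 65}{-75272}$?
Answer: $- \frac{2267380629}{3899541232} \approx -0.58145$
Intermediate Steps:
$\frac{310529}{414448} + \frac{- 67 \left(-33 + 10\right) 65}{-75272} = 310529 \cdot \frac{1}{414448} + \left(-67\right) \left(-23\right) 65 \left(- \frac{1}{75272}\right) = \frac{310529}{414448} + 1541 \cdot 65 \left(- \frac{1}{75272}\right) = \frac{310529}{414448} + 100165 \left(- \frac{1}{75272}\right) = \frac{310529}{414448} - \frac{100165}{75272} = - \frac{2267380629}{3899541232}$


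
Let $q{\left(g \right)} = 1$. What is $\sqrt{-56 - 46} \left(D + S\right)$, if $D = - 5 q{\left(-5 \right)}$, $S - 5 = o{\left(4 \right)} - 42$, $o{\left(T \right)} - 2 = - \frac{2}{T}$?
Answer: $- \frac{81 i \sqrt{102}}{2} \approx - 409.03 i$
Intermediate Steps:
$o{\left(T \right)} = 2 - \frac{2}{T}$
$S = - \frac{71}{2}$ ($S = 5 + \left(\left(2 - \frac{2}{4}\right) - 42\right) = 5 + \left(\left(2 - \frac{1}{2}\right) - 42\right) = 5 + \left(\frac{3}{2} - 42\right) = 5 - \frac{81}{2} = - \frac{71}{2} \approx -35.5$)
$D = -5$ ($D = \left(-5\right) 1 = -5$)
$\sqrt{-56 - 46} \left(D + S\right) = \sqrt{-56 - 46} \left(-5 - \frac{71}{2}\right) = \sqrt{-102} \left(- \frac{81}{2}\right) = i \sqrt{102} \left(- \frac{81}{2}\right) = - \frac{81 i \sqrt{102}}{2}$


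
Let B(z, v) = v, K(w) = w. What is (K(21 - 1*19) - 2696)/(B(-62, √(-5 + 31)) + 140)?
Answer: -188580/9787 + 1347*√26/9787 ≈ -18.567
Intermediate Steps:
(K(21 - 1*19) - 2696)/(B(-62, √(-5 + 31)) + 140) = ((21 - 1*19) - 2696)/(√(-5 + 31) + 140) = ((21 - 19) - 2696)/(√26 + 140) = (2 - 2696)/(140 + √26) = -2694/(140 + √26)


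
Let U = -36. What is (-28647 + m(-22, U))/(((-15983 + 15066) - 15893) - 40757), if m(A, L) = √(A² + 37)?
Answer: 9549/19189 - √521/57567 ≈ 0.49723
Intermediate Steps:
m(A, L) = √(37 + A²)
(-28647 + m(-22, U))/(((-15983 + 15066) - 15893) - 40757) = (-28647 + √(37 + (-22)²))/(((-15983 + 15066) - 15893) - 40757) = (-28647 + √(37 + 484))/((-917 - 15893) - 40757) = (-28647 + √521)/(-16810 - 40757) = (-28647 + √521)/(-57567) = (-28647 + √521)*(-1/57567) = 9549/19189 - √521/57567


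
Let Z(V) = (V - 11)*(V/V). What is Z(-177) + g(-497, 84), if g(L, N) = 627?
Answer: 439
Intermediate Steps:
Z(V) = -11 + V (Z(V) = (-11 + V)*1 = -11 + V)
Z(-177) + g(-497, 84) = (-11 - 177) + 627 = -188 + 627 = 439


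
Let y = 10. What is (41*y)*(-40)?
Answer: -16400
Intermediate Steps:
(41*y)*(-40) = (41*10)*(-40) = 410*(-40) = -16400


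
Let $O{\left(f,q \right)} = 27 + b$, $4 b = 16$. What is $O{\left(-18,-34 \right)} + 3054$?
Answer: $3085$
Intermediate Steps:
$b = 4$ ($b = \frac{1}{4} \cdot 16 = 4$)
$O{\left(f,q \right)} = 31$ ($O{\left(f,q \right)} = 27 + 4 = 31$)
$O{\left(-18,-34 \right)} + 3054 = 31 + 3054 = 3085$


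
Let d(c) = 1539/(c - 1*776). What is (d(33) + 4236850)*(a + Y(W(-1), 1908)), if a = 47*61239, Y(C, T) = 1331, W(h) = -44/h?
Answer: 9064804153267204/743 ≈ 1.2200e+13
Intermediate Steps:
d(c) = 1539/(-776 + c) (d(c) = 1539/(c - 776) = 1539/(-776 + c))
a = 2878233
(d(33) + 4236850)*(a + Y(W(-1), 1908)) = (1539/(-776 + 33) + 4236850)*(2878233 + 1331) = (1539/(-743) + 4236850)*2879564 = (1539*(-1/743) + 4236850)*2879564 = (-1539/743 + 4236850)*2879564 = (3147978011/743)*2879564 = 9064804153267204/743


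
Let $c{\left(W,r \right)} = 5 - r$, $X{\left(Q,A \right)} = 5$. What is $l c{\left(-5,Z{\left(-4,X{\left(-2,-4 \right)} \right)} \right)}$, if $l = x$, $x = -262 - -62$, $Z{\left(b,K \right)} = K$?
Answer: $0$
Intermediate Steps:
$x = -200$ ($x = -262 + 62 = -200$)
$l = -200$
$l c{\left(-5,Z{\left(-4,X{\left(-2,-4 \right)} \right)} \right)} = - 200 \left(5 - 5\right) = \left(-200\right) 0 = 0$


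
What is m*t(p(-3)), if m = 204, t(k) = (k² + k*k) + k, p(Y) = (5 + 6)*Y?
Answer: 437580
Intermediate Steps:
p(Y) = 11*Y
t(k) = k + 2*k² (t(k) = (k² + k²) + k = 2*k² + k = k + 2*k²)
m*t(p(-3)) = 204*((11*(-3))*(1 + 2*(11*(-3)))) = 204*(-33*(1 + 2*(-33))) = 204*(-33*(1 - 66)) = 204*(-33*(-65)) = 204*2145 = 437580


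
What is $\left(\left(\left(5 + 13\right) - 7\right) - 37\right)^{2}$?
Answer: $676$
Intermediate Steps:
$\left(\left(\left(5 + 13\right) - 7\right) - 37\right)^{2} = \left(\left(18 - 7\right) - 37\right)^{2} = \left(11 - 37\right)^{2} = \left(-26\right)^{2} = 676$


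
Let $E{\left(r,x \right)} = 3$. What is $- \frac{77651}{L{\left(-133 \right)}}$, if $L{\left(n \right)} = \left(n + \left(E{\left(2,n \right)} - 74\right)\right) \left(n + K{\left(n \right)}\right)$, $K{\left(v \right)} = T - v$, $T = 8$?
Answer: $\frac{77651}{1632} \approx 47.58$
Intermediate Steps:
$K{\left(v \right)} = 8 - v$
$L{\left(n \right)} = -568 + 8 n$ ($L{\left(n \right)} = \left(n + \left(3 - 74\right)\right) \left(n - \left(-8 + n\right)\right) = \left(n + \left(3 - 74\right)\right) 8 = \left(n - 71\right) 8 = \left(-71 + n\right) 8 = -568 + 8 n$)
$- \frac{77651}{L{\left(-133 \right)}} = - \frac{77651}{-568 + 8 \left(-133\right)} = - \frac{77651}{-568 - 1064} = - \frac{77651}{-1632} = \left(-77651\right) \left(- \frac{1}{1632}\right) = \frac{77651}{1632}$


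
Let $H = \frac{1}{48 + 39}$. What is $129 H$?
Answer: $\frac{43}{29} \approx 1.4828$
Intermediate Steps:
$H = \frac{1}{87} \approx 0.011494$
$129 H = 129 \cdot \frac{1}{87} = \frac{43}{29}$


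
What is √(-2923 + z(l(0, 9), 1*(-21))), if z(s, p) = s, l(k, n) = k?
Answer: I*√2923 ≈ 54.065*I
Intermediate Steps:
√(-2923 + z(l(0, 9), 1*(-21))) = √(-2923 + 0) = √(-2923) = I*√2923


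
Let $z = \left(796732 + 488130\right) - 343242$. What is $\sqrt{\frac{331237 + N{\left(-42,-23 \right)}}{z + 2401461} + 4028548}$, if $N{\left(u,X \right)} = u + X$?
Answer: $\frac{2 \sqrt{11255955321461073090}}{3343081} \approx 2007.1$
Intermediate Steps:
$z = 941620$ ($z = 1284862 - 343242 = 941620$)
$N{\left(u,X \right)} = X + u$
$\sqrt{\frac{331237 + N{\left(-42,-23 \right)}}{z + 2401461} + 4028548} = \sqrt{\frac{331237 - 65}{941620 + 2401461} + 4028548} = \sqrt{\frac{331237 - 65}{3343081} + 4028548} = \sqrt{331172 \cdot \frac{1}{3343081} + 4028548} = \sqrt{\frac{331172}{3343081} + 4028548} = \sqrt{\frac{13467762607560}{3343081}} = \frac{2 \sqrt{11255955321461073090}}{3343081}$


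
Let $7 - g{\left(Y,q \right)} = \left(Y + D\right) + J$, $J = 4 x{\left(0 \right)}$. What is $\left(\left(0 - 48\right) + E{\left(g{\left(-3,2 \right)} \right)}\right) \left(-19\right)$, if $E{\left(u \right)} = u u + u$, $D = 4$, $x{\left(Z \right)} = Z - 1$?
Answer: $-1178$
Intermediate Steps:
$x{\left(Z \right)} = -1 + Z$
$J = -4$ ($J = 4 \left(-1 + 0\right) = 4 \left(-1\right) = -4$)
$g{\left(Y,q \right)} = 7 - Y$ ($g{\left(Y,q \right)} = 7 - \left(\left(Y + 4\right) - 4\right) = 7 - \left(\left(4 + Y\right) - 4\right) = 7 - Y$)
$E{\left(u \right)} = u + u^{2}$ ($E{\left(u \right)} = u^{2} + u = u + u^{2}$)
$\left(\left(0 - 48\right) + E{\left(g{\left(-3,2 \right)} \right)}\right) \left(-19\right) = \left(\left(0 - 48\right) + \left(7 - -3\right) \left(1 + \left(7 - -3\right)\right)\right) \left(-19\right) = \left(-48 + \left(7 + 3\right) \left(1 + \left(7 + 3\right)\right)\right) \left(-19\right) = \left(-48 + 10 \left(1 + 10\right)\right) \left(-19\right) = \left(-48 + 10 \cdot 11\right) \left(-19\right) = \left(-48 + 110\right) \left(-19\right) = 62 \left(-19\right) = -1178$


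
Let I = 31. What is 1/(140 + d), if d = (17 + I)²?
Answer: 1/2444 ≈ 0.00040917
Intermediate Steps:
d = 2304 (d = (17 + 31)² = 48² = 2304)
1/(140 + d) = 1/(140 + 2304) = 1/2444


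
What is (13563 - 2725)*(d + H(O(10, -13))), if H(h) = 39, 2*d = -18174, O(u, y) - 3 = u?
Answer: -98062224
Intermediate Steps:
O(u, y) = 3 + u
d = -9087 (d = (½)*(-18174) = -9087)
(13563 - 2725)*(d + H(O(10, -13))) = (13563 - 2725)*(-9087 + 39) = 10838*(-9048) = -98062224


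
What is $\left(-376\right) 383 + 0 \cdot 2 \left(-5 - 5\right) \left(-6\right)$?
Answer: $-144008$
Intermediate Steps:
$\left(-376\right) 383 + 0 \cdot 2 \left(-5 - 5\right) \left(-6\right) = -144008 + 0 \cdot 2 \left(-10\right) \left(-6\right) = -144008 + 0 \left(-20\right) \left(-6\right) = -144008 + 0 \left(-6\right) = -144008 + 0 = -144008$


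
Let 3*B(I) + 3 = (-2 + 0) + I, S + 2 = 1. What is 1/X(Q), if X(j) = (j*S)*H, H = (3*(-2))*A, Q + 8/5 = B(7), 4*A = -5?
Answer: 1/7 ≈ 0.14286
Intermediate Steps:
S = -1 (S = -2 + 1 = -1)
A = -5/4 (A = (1/4)*(-5) = -5/4 ≈ -1.2500)
B(I) = -5/3 + I/3 (B(I) = -1 + ((-2 + 0) + I)/3 = -1 + (-2 + I)/3 = -1 + (-2/3 + I/3) = -5/3 + I/3)
Q = -14/15 (Q = -8/5 + (-5/3 + (1/3)*7) = -8/5 + (-5/3 + 7/3) = -8/5 + 2/3 = -14/15 ≈ -0.93333)
H = 15/2 (H = (3*(-2))*(-5/4) = -6*(-5/4) = 15/2 ≈ 7.5000)
X(j) = -15*j/2 (X(j) = (j*(-1))*(15/2) = -j*(15/2) = -15*j/2)
1/X(Q) = 1/(-15/2*(-14/15)) = 1/7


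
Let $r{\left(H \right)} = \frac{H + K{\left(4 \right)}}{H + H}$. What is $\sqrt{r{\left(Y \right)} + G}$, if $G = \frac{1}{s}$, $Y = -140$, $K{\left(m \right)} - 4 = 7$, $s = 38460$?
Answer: $\frac{\sqrt{33394183410}}{269220} \approx 0.67878$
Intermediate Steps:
$K{\left(m \right)} = 11$ ($K{\left(m \right)} = 4 + 7 = 11$)
$r{\left(H \right)} = \frac{11 + H}{2 H}$ ($r{\left(H \right)} = \frac{H + 11}{H + H} = \frac{11 + H}{2 H}$)
$G = \frac{1}{38460} \approx 2.6001 \cdot 10^{-5}$
$\sqrt{r{\left(Y \right)} + G} = \sqrt{\frac{11 - 140}{2 \left(-140\right)} + \frac{1}{38460}} = \sqrt{\frac{1}{2} \left(- \frac{1}{140}\right) \left(-129\right) + \frac{1}{38460}} = \sqrt{\frac{129}{280} + \frac{1}{38460}} = \sqrt{\frac{248081}{538440}} = \frac{\sqrt{33394183410}}{269220}$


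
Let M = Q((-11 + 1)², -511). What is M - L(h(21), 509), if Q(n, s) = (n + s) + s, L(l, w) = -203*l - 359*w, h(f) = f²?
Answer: 271332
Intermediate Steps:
L(l, w) = -359*w - 203*l
Q(n, s) = n + 2*s
M = -922 (M = (-11 + 1)² + 2*(-511) = (-10)² - 1022 = 100 - 1022 = -922)
M - L(h(21), 509) = -922 - (-359*509 - 203*21²) = -922 - (-182731 - 203*441) = -922 - (-182731 - 89523) = -922 - 1*(-272254) = -922 + 272254 = 271332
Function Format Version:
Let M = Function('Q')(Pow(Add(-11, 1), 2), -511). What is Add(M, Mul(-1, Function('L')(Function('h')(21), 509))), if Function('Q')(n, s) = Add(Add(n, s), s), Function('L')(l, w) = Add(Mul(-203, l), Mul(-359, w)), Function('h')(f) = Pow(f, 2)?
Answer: 271332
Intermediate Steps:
Function('L')(l, w) = Add(Mul(-359, w), Mul(-203, l))
Function('Q')(n, s) = Add(n, Mul(2, s))
M = -922 (M = Add(Pow(Add(-11, 1), 2), Mul(2, -511)) = Add(Pow(-10, 2), -1022) = Add(100, -1022) = -922)
Add(M, Mul(-1, Function('L')(Function('h')(21), 509))) = Add(-922, Mul(-1, Add(Mul(-359, 509), Mul(-203, Pow(21, 2))))) = Add(-922, Mul(-1, Add(-182731, Mul(-203, 441)))) = Add(-922, Mul(-1, Add(-182731, -89523))) = Add(-922, Mul(-1, -272254)) = Add(-922, 272254) = 271332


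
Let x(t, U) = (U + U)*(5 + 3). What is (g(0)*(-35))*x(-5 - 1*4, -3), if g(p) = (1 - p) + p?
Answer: 1680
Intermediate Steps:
x(t, U) = 16*U (x(t, U) = (2*U)*8 = 16*U)
g(p) = 1
(g(0)*(-35))*x(-5 - 1*4, -3) = (1*(-35))*(16*(-3)) = -35*(-48) = 1680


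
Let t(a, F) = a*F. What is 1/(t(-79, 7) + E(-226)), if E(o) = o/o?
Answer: -1/552 ≈ -0.0018116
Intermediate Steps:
E(o) = 1
t(a, F) = F*a
1/(t(-79, 7) + E(-226)) = 1/(7*(-79) + 1) = 1/(-553 + 1) = 1/(-552) = -1/552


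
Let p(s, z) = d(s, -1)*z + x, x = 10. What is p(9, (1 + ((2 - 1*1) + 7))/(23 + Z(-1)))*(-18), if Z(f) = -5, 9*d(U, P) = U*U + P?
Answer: -260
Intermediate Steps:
d(U, P) = P/9 + U²/9 (d(U, P) = (U*U + P)/9 = (U² + P)/9 = (P + U²)/9 = P/9 + U²/9)
p(s, z) = 10 + z*(-⅑ + s²/9) (p(s, z) = ((⅑)*(-1) + s²/9)*z + 10 = (-⅑ + s²/9)*z + 10 = z*(-⅑ + s²/9) + 10 = 10 + z*(-⅑ + s²/9))
p(9, (1 + ((2 - 1*1) + 7))/(23 + Z(-1)))*(-18) = (10 + ((1 + ((2 - 1*1) + 7))/(23 - 5))*(-1 + 9²)/9)*(-18) = (10 + ((1 + ((2 - 1) + 7))/18)*(-1 + 81)/9)*(-18) = (10 + (⅑)*((1 + (1 + 7))*(1/18))*80)*(-18) = (10 + (⅑)*((1 + 8)*(1/18))*80)*(-18) = (10 + (⅑)*(9*(1/18))*80)*(-18) = (10 + (⅑)*(½)*80)*(-18) = (10 + 40/9)*(-18) = (130/9)*(-18) = -260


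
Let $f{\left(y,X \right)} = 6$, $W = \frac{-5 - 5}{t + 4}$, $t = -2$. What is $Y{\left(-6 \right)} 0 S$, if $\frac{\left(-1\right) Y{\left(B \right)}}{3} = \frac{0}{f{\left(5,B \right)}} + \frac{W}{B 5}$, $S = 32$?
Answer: $0$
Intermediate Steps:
$W = -5$ ($W = \frac{-5 - 5}{-2 + 4} = - \frac{10}{2} = \left(-10\right) \frac{1}{2} = -5$)
$Y{\left(B \right)} = \frac{3}{B}$ ($Y{\left(B \right)} = - 3 \left(\frac{0}{6} - \frac{5}{B 5}\right) = - 3 \left(0 \cdot \frac{1}{6} - \frac{5}{5 B}\right) = - 3 \left(0 - 5 \frac{1}{5 B}\right) = - 3 \left(0 - \frac{1}{B}\right) = - 3 \left(- \frac{1}{B}\right) = \frac{3}{B}$)
$Y{\left(-6 \right)} 0 S = \frac{3}{-6} \cdot 0 \cdot 32 = 3 \left(- \frac{1}{6}\right) 0 \cdot 32 = \left(- \frac{1}{2}\right) 0 \cdot 32 = 0 \cdot 32 = 0$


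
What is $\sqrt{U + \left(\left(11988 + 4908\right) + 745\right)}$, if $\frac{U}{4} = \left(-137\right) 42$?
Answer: $5 i \sqrt{215} \approx 73.314 i$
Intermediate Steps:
$U = -23016$ ($U = 4 \left(\left(-137\right) 42\right) = 4 \left(-5754\right) = -23016$)
$\sqrt{U + \left(\left(11988 + 4908\right) + 745\right)} = \sqrt{-23016 + \left(\left(11988 + 4908\right) + 745\right)} = \sqrt{-23016 + \left(16896 + 745\right)} = \sqrt{-23016 + 17641} = \sqrt{-5375} = 5 i \sqrt{215}$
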